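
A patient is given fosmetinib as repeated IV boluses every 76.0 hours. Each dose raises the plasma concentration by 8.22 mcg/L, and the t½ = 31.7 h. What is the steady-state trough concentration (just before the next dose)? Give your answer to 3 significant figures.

k = ln 2 / 31.7 = 0.02187 h⁻¹
Fraction remaining after one interval: e^(−kτ) = e^(−0.02187 × 76.0) = 0.1898
R = 1 / (1 − 0.1898) = 1.234
Css,max = 8.22 × 1.234 = 10.15 mcg/L
Css,min = Css,max × e^(−kτ) = 10.15 × 0.1898 ≈ 1.93 mcg/L

1.93 mcg/L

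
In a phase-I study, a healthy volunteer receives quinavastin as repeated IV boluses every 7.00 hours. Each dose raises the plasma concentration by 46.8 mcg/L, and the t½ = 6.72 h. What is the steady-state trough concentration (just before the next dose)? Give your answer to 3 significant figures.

44.2 mcg/L

k = ln 2 / 6.72 = 0.1031 h⁻¹
Fraction remaining after one interval: e^(−kτ) = e^(−0.1031 × 7.00) = 0.4858
R = 1 / (1 − 0.4858) = 1.945
Css,max = 46.8 × 1.945 = 91.01 mcg/L
Css,min = Css,max × e^(−kτ) = 91.01 × 0.4858 ≈ 44.2 mcg/L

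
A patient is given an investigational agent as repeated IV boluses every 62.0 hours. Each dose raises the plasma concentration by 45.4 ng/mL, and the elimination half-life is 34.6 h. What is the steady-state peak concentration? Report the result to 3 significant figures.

k = ln 2 / 34.6 = 0.02003 h⁻¹
Fraction remaining after one interval: e^(−kτ) = e^(−0.02003 × 62.0) = 0.2888
R = 1 / (1 − 0.2888) = 1.406
Css,max = 45.4 × 1.406 ≈ 63.8 ng/mL

63.8 ng/mL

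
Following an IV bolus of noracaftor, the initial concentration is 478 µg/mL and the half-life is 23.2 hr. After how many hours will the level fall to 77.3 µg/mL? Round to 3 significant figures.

61.0 hours

k = ln 2 / 23.2 = 0.02988 hr⁻¹
C(t) = C₀ e^(−kt)  ⇒  t = ln(C₀/C) / k
t = ln(478/77.3) / 0.02988 = 1.822 / 0.02988 ≈ 61.0 hours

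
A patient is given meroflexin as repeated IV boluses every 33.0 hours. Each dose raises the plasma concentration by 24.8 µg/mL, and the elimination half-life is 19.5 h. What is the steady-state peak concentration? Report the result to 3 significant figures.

k = ln 2 / 19.5 = 0.03555 h⁻¹
Fraction remaining after one interval: e^(−kτ) = e^(−0.03555 × 33.0) = 0.3094
R = 1 / (1 − 0.3094) = 1.448
Css,max = 24.8 × 1.448 ≈ 35.9 µg/mL

35.9 µg/mL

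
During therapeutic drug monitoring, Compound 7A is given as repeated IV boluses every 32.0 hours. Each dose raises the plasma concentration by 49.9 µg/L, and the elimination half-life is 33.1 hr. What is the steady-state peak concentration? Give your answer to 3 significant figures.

k = ln 2 / 33.1 = 0.02094 hr⁻¹
Fraction remaining after one interval: e^(−kτ) = e^(−0.02094 × 32.0) = 0.5117
R = 1 / (1 − 0.5117) = 2.048
Css,max = 49.9 × 2.048 ≈ 102 µg/L

102 µg/L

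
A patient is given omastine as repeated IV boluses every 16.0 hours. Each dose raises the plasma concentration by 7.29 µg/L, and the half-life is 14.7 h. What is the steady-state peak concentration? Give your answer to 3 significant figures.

13.8 µg/L

k = ln 2 / 14.7 = 0.04715 h⁻¹
Fraction remaining after one interval: e^(−kτ) = e^(−0.04715 × 16.0) = 0.4703
R = 1 / (1 − 0.4703) = 1.888
Css,max = 7.29 × 1.888 ≈ 13.8 µg/L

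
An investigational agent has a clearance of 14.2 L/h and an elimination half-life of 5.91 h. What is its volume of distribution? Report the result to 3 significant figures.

121 L

k = ln 2 / t½ = ln 2 / 5.91 = 0.1173 h⁻¹
V = CL / k = 14.2 / 0.1173 ≈ 121 L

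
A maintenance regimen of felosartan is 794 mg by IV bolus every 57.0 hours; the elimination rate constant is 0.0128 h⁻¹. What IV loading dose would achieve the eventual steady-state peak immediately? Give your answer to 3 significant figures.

1530 mg

Accumulation ratio R = 1 / (1 − e^(−kτ)) = 1 / (1 − e^(−0.01280×57.0)) = 1 / (1 − 0.4821) = 1.931
Loading dose = maintenance dose × R = 794 × 1.931 ≈ 1530 mg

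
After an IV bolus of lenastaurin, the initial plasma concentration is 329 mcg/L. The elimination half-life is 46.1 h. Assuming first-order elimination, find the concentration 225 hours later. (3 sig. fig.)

11.2 mcg/L

k = ln 2 / 46.1 = 0.01504 h⁻¹
225 h is 4.881 half-lives, so C = 329 × (1/2)^4.881 = 329 × 0.03394 ≈ 11.2 mcg/L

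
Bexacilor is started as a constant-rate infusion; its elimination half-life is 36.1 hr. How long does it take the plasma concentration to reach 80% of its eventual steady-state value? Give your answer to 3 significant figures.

k = ln 2 / 36.1 = 0.01920 hr⁻¹
f = 1 − e^(−kt)  ⇒  t = −ln(1 − f) / k
t = −ln(1 − 0.8) / 0.01920 = 1.609 / 0.01920 ≈ 83.8 hours

83.8 hours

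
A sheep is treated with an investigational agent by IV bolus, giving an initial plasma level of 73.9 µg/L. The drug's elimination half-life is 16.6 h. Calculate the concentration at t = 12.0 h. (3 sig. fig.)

k = ln 2 / 16.6 = 0.04176 h⁻¹
12.0 h is 0.7229 half-lives, so C = 73.9 × (1/2)^0.7229 = 73.9 × 0.6059 ≈ 44.8 µg/L

44.8 µg/L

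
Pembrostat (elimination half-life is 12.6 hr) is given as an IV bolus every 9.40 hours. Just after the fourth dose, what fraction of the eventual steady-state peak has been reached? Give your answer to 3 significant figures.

k = ln 2 / 12.6 = 0.05501 hr⁻¹
f_n = 1 − e^(−nkτ) = 1 − e^(−4 × 0.05501 × 9.40) = 1 − e^(−2.068) = 1 − 0.1264 ≈ 0.874

0.874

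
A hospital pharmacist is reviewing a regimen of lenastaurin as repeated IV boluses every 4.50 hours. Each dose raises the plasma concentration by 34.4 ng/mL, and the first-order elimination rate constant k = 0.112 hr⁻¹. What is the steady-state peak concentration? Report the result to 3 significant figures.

Fraction remaining after one interval: e^(−kτ) = e^(−0.1120 × 4.50) = 0.6041
R = 1 / (1 − 0.6041) = 2.526
Css,max = 34.4 × 2.526 ≈ 86.9 ng/mL

86.9 ng/mL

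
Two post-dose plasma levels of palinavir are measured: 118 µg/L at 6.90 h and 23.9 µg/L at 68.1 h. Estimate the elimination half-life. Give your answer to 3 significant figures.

k = ln(C₁/C₂) / (t₂ − t₁) = ln(118/23.9) / (68.1 − 6.90)
  = 1.597 / 61.20 = 0.02609 h⁻¹
t½ = ln 2 / k = ln 2 / 0.02609 ≈ 26.6 hours

26.6 hours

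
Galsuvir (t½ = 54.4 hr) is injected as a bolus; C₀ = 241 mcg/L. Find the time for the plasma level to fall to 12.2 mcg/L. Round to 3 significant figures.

k = ln 2 / 54.4 = 0.01274 hr⁻¹
C(t) = C₀ e^(−kt)  ⇒  t = ln(C₀/C) / k
t = ln(241/12.2) / 0.01274 = 2.983 / 0.01274 ≈ 234 hours

234 hours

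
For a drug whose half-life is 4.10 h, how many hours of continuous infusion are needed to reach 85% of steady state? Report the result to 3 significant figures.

11.2 hours

k = ln 2 / 4.10 = 0.1691 h⁻¹
f = 1 − e^(−kt)  ⇒  t = −ln(1 − f) / k
t = −ln(1 − 0.85) / 0.1691 = 1.897 / 0.1691 ≈ 11.2 hours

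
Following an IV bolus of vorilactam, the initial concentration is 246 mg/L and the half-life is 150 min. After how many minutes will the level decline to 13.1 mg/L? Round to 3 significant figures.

k = ln 2 / 150 = 0.004621 min⁻¹
C(t) = C₀ e^(−kt)  ⇒  t = ln(C₀/C) / k
t = ln(246/13.1) / 0.004621 = 2.933 / 0.004621 ≈ 635 minutes

635 minutes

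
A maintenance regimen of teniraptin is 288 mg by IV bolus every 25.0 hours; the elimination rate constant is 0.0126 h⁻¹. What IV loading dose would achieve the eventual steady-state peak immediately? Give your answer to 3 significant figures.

1070 mg

Accumulation ratio R = 1 / (1 − e^(−kτ)) = 1 / (1 − e^(−0.01260×25.0)) = 1 / (1 − 0.7298) = 3.701
Loading dose = maintenance dose × R = 288 × 3.701 ≈ 1070 mg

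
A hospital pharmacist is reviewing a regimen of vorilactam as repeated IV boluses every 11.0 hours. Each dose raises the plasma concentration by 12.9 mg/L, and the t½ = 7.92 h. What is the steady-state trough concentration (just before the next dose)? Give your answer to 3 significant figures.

k = ln 2 / 7.92 = 0.08752 h⁻¹
Fraction remaining after one interval: e^(−kτ) = e^(−0.08752 × 11.0) = 0.3819
R = 1 / (1 − 0.3819) = 1.618
Css,max = 12.9 × 1.618 = 20.87 mg/L
Css,min = Css,max × e^(−kτ) = 20.87 × 0.3819 ≈ 7.97 mg/L

7.97 mg/L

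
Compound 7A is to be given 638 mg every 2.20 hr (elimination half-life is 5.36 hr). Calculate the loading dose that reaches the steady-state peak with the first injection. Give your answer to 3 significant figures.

2580 mg

k = ln 2 / 5.36 = 0.1293 hr⁻¹
Accumulation ratio R = 1 / (1 − e^(−kτ)) = 1 / (1 − e^(−0.1293×2.20)) = 1 / (1 − 0.7524) = 4.039
Loading dose = maintenance dose × R = 638 × 4.039 ≈ 2580 mg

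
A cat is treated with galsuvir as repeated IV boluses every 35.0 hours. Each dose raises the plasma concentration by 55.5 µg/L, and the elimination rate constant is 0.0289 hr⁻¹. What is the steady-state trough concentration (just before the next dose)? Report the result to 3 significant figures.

Fraction remaining after one interval: e^(−kτ) = e^(−0.02890 × 35.0) = 0.3637
R = 1 / (1 − 0.3637) = 1.572
Css,max = 55.5 × 1.572 = 87.22 µg/L
Css,min = Css,max × e^(−kτ) = 87.22 × 0.3637 ≈ 31.7 µg/L

31.7 µg/L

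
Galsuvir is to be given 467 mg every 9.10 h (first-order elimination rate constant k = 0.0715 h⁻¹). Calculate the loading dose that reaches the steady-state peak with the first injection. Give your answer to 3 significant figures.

976 mg

Accumulation ratio R = 1 / (1 − e^(−kτ)) = 1 / (1 − e^(−0.07150×9.10)) = 1 / (1 − 0.5217) = 2.091
Loading dose = maintenance dose × R = 467 × 2.091 ≈ 976 mg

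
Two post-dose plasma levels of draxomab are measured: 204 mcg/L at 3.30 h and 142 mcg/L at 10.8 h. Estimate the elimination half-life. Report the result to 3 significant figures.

14.3 hours

k = ln(C₁/C₂) / (t₂ − t₁) = ln(204/142) / (10.8 − 3.30)
  = 0.3623 / 7.500 = 0.04831 h⁻¹
t½ = ln 2 / k = ln 2 / 0.04831 ≈ 14.3 hours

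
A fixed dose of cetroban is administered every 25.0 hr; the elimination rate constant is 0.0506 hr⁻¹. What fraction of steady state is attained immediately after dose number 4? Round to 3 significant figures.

0.994

f_n = 1 − e^(−nkτ) = 1 − e^(−4 × 0.05060 × 25.0) = 1 − e^(−5.060) = 1 − 0.006346 ≈ 0.994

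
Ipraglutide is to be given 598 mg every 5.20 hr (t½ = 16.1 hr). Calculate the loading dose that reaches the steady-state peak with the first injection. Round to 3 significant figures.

2980 mg

k = ln 2 / 16.1 = 0.04305 hr⁻¹
Accumulation ratio R = 1 / (1 − e^(−kτ)) = 1 / (1 − e^(−0.04305×5.20)) = 1 / (1 − 0.7994) = 4.985
Loading dose = maintenance dose × R = 598 × 4.985 ≈ 2980 mg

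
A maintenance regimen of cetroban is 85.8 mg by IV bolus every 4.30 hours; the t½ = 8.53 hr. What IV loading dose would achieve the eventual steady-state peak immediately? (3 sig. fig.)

k = ln 2 / 8.53 = 0.08126 hr⁻¹
Accumulation ratio R = 1 / (1 − e^(−kτ)) = 1 / (1 − e^(−0.08126×4.30)) = 1 / (1 − 0.7051) = 3.391
Loading dose = maintenance dose × R = 85.8 × 3.391 ≈ 291 mg

291 mg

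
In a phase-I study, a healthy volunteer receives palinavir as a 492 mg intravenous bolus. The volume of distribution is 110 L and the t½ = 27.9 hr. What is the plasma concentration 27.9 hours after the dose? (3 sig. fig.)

C₀ = dose / V = 492 / 110 = 4.473 mg/L
k = ln 2 / 27.9 = 0.02484 hr⁻¹
C(t) = C₀ e^(−kt) = 4.473 × e^(−0.02484 × 27.9) = 4.473 × e^(−0.6931) = 4.473 × 0.5000 ≈ 2.24 mg/L

2.24 mg/L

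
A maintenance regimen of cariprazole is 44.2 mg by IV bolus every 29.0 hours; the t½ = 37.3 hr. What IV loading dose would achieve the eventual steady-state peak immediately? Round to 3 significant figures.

k = ln 2 / 37.3 = 0.01858 hr⁻¹
Accumulation ratio R = 1 / (1 − e^(−kτ)) = 1 / (1 − e^(−0.01858×29.0)) = 1 / (1 − 0.5834) = 2.400
Loading dose = maintenance dose × R = 44.2 × 2.400 ≈ 106 mg

106 mg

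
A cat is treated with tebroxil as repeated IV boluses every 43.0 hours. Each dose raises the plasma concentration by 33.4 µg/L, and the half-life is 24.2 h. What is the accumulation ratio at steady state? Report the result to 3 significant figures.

k = ln 2 / 24.2 = 0.02864 h⁻¹
Fraction remaining after one interval: e^(−kτ) = e^(−0.02864 × 43.0) = 0.2918
R = 1 / (1 − 0.2918) = 1 / 0.7082 ≈ 1.41

1.41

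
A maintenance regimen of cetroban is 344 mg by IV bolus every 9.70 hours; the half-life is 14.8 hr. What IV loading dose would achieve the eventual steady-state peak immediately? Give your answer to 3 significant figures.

k = ln 2 / 14.8 = 0.04683 hr⁻¹
Accumulation ratio R = 1 / (1 − e^(−kτ)) = 1 / (1 − e^(−0.04683×9.70)) = 1 / (1 − 0.6349) = 2.739
Loading dose = maintenance dose × R = 344 × 2.739 ≈ 942 mg

942 mg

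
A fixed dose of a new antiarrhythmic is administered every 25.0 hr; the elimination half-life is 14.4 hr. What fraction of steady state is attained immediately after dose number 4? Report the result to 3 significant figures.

k = ln 2 / 14.4 = 0.04814 hr⁻¹
f_n = 1 − e^(−nkτ) = 1 − e^(−4 × 0.04814 × 25.0) = 1 − e^(−4.814) = 1 − 0.008119 ≈ 0.992

0.992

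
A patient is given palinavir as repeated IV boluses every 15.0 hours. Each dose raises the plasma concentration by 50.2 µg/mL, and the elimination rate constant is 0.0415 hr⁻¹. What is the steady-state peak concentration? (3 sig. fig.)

Fraction remaining after one interval: e^(−kτ) = e^(−0.04150 × 15.0) = 0.5366
R = 1 / (1 − 0.5366) = 2.158
Css,max = 50.2 × 2.158 ≈ 108 µg/mL

108 µg/mL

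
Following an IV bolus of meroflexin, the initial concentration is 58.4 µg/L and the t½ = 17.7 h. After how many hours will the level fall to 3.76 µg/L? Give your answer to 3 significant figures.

70.0 hours

k = ln 2 / 17.7 = 0.03916 h⁻¹
C(t) = C₀ e^(−kt)  ⇒  t = ln(C₀/C) / k
t = ln(58.4/3.76) / 0.03916 = 2.743 / 0.03916 ≈ 70.0 hours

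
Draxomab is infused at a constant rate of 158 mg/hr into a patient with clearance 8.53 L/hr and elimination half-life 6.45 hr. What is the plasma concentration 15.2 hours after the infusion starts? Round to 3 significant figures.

14.9 µg/mL

Css = rate / CL = 158 / 8.53 = 18.52 µg/mL
k = ln 2 / 6.45 = 0.1075 hr⁻¹
C(t) = Css (1 − e^(−kt)) = 18.52 × (1 − e^(−1.633)) = 18.52 × 0.8047 ≈ 14.9 µg/mL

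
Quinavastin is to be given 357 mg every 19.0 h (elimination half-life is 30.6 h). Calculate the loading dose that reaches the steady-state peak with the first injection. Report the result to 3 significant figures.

k = ln 2 / 30.6 = 0.02265 h⁻¹
Accumulation ratio R = 1 / (1 − e^(−kτ)) = 1 / (1 − e^(−0.02265×19.0)) = 1 / (1 − 0.6503) = 2.859
Loading dose = maintenance dose × R = 357 × 2.859 ≈ 1020 mg

1020 mg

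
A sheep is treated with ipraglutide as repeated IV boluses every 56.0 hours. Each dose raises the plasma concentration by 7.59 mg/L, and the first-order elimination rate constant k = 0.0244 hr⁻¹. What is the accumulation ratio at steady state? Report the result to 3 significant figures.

1.34

Fraction remaining after one interval: e^(−kτ) = e^(−0.02440 × 56.0) = 0.2550
R = 1 / (1 − 0.2550) = 1 / 0.7450 ≈ 1.34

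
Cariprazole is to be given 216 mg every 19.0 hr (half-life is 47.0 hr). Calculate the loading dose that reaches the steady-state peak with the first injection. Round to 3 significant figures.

884 mg

k = ln 2 / 47.0 = 0.01475 hr⁻¹
Accumulation ratio R = 1 / (1 − e^(−kτ)) = 1 / (1 − e^(−0.01475×19.0)) = 1 / (1 − 0.7556) = 4.092
Loading dose = maintenance dose × R = 216 × 4.092 ≈ 884 mg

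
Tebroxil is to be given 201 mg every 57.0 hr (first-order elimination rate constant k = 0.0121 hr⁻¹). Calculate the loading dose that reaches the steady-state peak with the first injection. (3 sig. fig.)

403 mg

Accumulation ratio R = 1 / (1 − e^(−kτ)) = 1 / (1 − e^(−0.01210×57.0)) = 1 / (1 − 0.5017) = 2.007
Loading dose = maintenance dose × R = 201 × 2.007 ≈ 403 mg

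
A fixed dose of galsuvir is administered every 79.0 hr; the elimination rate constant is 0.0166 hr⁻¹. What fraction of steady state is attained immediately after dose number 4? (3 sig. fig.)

0.995

f_n = 1 − e^(−nkτ) = 1 − e^(−4 × 0.01660 × 79.0) = 1 − e^(−5.246) = 1 − 0.005271 ≈ 0.995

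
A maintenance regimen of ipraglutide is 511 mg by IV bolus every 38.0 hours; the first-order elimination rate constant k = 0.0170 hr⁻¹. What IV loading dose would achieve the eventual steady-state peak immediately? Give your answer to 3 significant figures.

Accumulation ratio R = 1 / (1 − e^(−kτ)) = 1 / (1 − e^(−0.01700×38.0)) = 1 / (1 − 0.5241) = 2.101
Loading dose = maintenance dose × R = 511 × 2.101 ≈ 1070 mg

1070 mg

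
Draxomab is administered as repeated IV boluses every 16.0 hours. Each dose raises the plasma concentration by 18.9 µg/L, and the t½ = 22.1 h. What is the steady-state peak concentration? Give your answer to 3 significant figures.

k = ln 2 / 22.1 = 0.03136 h⁻¹
Fraction remaining after one interval: e^(−kτ) = e^(−0.03136 × 16.0) = 0.6054
R = 1 / (1 − 0.6054) = 2.534
Css,max = 18.9 × 2.534 ≈ 47.9 µg/L

47.9 µg/L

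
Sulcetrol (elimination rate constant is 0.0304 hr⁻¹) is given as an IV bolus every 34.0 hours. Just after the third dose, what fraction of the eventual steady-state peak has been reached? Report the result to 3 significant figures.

0.955

f_n = 1 − e^(−nkτ) = 1 − e^(−3 × 0.03040 × 34.0) = 1 − e^(−3.101) = 1 − 0.04501 ≈ 0.955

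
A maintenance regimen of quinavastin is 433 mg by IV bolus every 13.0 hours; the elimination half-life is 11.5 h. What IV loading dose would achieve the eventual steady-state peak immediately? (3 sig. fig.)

797 mg

k = ln 2 / 11.5 = 0.06027 h⁻¹
Accumulation ratio R = 1 / (1 − e^(−kτ)) = 1 / (1 − e^(−0.06027×13.0)) = 1 / (1 − 0.4568) = 1.841
Loading dose = maintenance dose × R = 433 × 1.841 ≈ 797 mg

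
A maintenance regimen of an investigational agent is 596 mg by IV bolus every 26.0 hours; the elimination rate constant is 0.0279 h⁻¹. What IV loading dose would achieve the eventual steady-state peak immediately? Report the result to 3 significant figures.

1160 mg

Accumulation ratio R = 1 / (1 − e^(−kτ)) = 1 / (1 − e^(−0.02790×26.0)) = 1 / (1 − 0.4841) = 1.938
Loading dose = maintenance dose × R = 596 × 1.938 ≈ 1160 mg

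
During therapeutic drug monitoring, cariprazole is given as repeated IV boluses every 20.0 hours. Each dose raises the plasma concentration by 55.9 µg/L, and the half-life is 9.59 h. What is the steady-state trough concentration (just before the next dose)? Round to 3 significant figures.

17.2 µg/L

k = ln 2 / 9.59 = 0.07228 h⁻¹
Fraction remaining after one interval: e^(−kτ) = e^(−0.07228 × 20.0) = 0.2356
R = 1 / (1 − 0.2356) = 1.308
Css,max = 55.9 × 1.308 = 73.13 µg/L
Css,min = Css,max × e^(−kτ) = 73.13 × 0.2356 ≈ 17.2 µg/L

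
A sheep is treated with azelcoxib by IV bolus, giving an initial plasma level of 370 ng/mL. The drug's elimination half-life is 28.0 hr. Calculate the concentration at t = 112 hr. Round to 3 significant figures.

23.1 ng/mL

k = ln 2 / 28.0 = 0.02476 hr⁻¹
C(t) = C₀ e^(−kt) = 370 × e^(−0.02476 × 112) = 370 × e^(−2.773) = 370 × 0.06250 ≈ 23.1 ng/mL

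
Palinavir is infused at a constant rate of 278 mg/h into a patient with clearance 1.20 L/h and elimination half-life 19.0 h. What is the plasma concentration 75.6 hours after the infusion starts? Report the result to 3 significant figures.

Css = rate / CL = 278 / 1.20 = 231.7 mg/L
k = ln 2 / 19.0 = 0.03648 h⁻¹
C(t) = Css (1 − e^(−kt)) = 231.7 × (1 − e^(−2.758)) = 231.7 × 0.9366 ≈ 217 mg/L

217 mg/L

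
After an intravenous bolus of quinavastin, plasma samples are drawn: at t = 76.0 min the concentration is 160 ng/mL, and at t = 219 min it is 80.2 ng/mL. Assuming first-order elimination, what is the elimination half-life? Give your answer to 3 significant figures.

144 minutes

k = ln(C₁/C₂) / (t₂ − t₁) = ln(160/80.2) / (219 − 76.0)
  = 0.6907 / 143.0 = 0.004830 min⁻¹
t½ = ln 2 / k = ln 2 / 0.004830 ≈ 144 minutes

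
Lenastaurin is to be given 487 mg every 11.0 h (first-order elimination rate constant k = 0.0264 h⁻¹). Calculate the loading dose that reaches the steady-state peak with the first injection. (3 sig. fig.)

1930 mg

Accumulation ratio R = 1 / (1 − e^(−kτ)) = 1 / (1 − e^(−0.02640×11.0)) = 1 / (1 − 0.7480) = 3.968
Loading dose = maintenance dose × R = 487 × 3.968 ≈ 1930 mg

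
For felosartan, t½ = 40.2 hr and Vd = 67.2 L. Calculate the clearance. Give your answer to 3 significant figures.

1.16 L/hr

k = ln 2 / t½ = ln 2 / 40.2 = 0.01724 hr⁻¹
CL = k · V = 0.01724 × 67.2 ≈ 1.16 L/hr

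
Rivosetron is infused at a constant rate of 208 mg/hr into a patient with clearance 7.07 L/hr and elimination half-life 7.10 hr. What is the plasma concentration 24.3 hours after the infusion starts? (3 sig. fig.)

26.7 µg/mL

Css = rate / CL = 208 / 7.07 = 29.42 µg/mL
k = ln 2 / 7.10 = 0.09763 hr⁻¹
C(t) = Css (1 − e^(−kt)) = 29.42 × (1 − e^(−2.372)) = 29.42 × 0.9067 ≈ 26.7 µg/mL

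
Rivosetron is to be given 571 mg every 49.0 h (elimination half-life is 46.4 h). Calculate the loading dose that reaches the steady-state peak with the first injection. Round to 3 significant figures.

1100 mg

k = ln 2 / 46.4 = 0.01494 h⁻¹
Accumulation ratio R = 1 / (1 − e^(−kτ)) = 1 / (1 − e^(−0.01494×49.0)) = 1 / (1 − 0.4810) = 1.927
Loading dose = maintenance dose × R = 571 × 1.927 ≈ 1100 mg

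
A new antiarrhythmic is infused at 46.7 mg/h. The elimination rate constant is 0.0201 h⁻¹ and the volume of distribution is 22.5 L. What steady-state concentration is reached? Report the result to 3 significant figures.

103 µg/mL

CL = k · V = 0.0201 × 22.5 = 0.4522 L/h
Css = rate / CL = 46.7 / 0.4522 ≈ 103 µg/mL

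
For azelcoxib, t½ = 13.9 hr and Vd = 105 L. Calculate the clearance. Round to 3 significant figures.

k = ln 2 / t½ = ln 2 / 13.9 = 0.04987 hr⁻¹
CL = k · V = 0.04987 × 105 ≈ 5.24 L/hr

5.24 L/hr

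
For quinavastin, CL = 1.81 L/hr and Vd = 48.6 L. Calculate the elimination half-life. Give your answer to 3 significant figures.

18.6 hours

k = CL / V = 1.81 / 48.6 = 0.03724 hr⁻¹
t½ = ln 2 / k = ln 2 / 0.03724 ≈ 18.6 hours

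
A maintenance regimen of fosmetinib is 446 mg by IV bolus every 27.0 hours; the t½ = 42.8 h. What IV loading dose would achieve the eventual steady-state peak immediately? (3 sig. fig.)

k = ln 2 / 42.8 = 0.01620 h⁻¹
Accumulation ratio R = 1 / (1 − e^(−kτ)) = 1 / (1 − e^(−0.01620×27.0)) = 1 / (1 − 0.6458) = 2.823
Loading dose = maintenance dose × R = 446 × 2.823 ≈ 1260 mg

1260 mg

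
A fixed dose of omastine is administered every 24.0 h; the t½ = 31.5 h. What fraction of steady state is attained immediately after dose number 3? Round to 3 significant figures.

k = ln 2 / 31.5 = 0.02200 h⁻¹
f_n = 1 − e^(−nkτ) = 1 − e^(−3 × 0.02200 × 24.0) = 1 − e^(−1.584) = 1 − 0.2051 ≈ 0.795

0.795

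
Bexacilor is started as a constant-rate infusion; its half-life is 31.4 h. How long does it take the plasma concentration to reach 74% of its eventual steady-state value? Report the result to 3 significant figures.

61.0 hours

k = ln 2 / 31.4 = 0.02207 h⁻¹
f = 1 − e^(−kt)  ⇒  t = −ln(1 − f) / k
t = −ln(1 − 0.74) / 0.02207 = 1.347 / 0.02207 ≈ 61.0 hours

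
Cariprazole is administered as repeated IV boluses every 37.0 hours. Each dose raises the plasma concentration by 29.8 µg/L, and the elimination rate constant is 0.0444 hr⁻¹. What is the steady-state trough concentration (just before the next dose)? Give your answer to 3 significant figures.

Fraction remaining after one interval: e^(−kτ) = e^(−0.04440 × 37.0) = 0.1934
R = 1 / (1 − 0.1934) = 1.240
Css,max = 29.8 × 1.240 = 36.95 µg/L
Css,min = Css,max × e^(−kτ) = 36.95 × 0.1934 ≈ 7.15 µg/L

7.15 µg/L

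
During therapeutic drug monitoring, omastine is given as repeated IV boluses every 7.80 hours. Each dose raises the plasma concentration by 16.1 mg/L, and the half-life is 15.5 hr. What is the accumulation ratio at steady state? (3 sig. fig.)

k = ln 2 / 15.5 = 0.04472 hr⁻¹
Fraction remaining after one interval: e^(−kτ) = e^(−0.04472 × 7.80) = 0.7055
R = 1 / (1 − 0.7055) = 1 / 0.2945 ≈ 3.40

3.40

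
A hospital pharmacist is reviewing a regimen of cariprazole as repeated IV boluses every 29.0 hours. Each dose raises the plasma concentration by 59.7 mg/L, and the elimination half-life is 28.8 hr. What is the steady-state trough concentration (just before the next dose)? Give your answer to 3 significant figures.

k = ln 2 / 28.8 = 0.02407 hr⁻¹
Fraction remaining after one interval: e^(−kτ) = e^(−0.02407 × 29.0) = 0.4976
R = 1 / (1 − 0.4976) = 1.990
Css,max = 59.7 × 1.990 = 118.8 mg/L
Css,min = Css,max × e^(−kτ) = 118.8 × 0.4976 ≈ 59.1 mg/L

59.1 mg/L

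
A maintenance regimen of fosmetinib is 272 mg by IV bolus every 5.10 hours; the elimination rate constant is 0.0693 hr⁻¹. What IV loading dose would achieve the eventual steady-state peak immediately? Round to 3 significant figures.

Accumulation ratio R = 1 / (1 − e^(−kτ)) = 1 / (1 − e^(−0.06930×5.10)) = 1 / (1 − 0.7023) = 3.359
Loading dose = maintenance dose × R = 272 × 3.359 ≈ 914 mg

914 mg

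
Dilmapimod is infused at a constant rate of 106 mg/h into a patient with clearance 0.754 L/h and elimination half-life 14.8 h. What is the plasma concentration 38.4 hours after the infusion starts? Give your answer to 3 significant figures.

117 mg/L

Css = rate / CL = 106 / 0.754 = 140.6 mg/L
k = ln 2 / 14.8 = 0.04683 h⁻¹
C(t) = Css (1 − e^(−kt)) = 140.6 × (1 − e^(−1.798)) = 140.6 × 0.8344 ≈ 117 mg/L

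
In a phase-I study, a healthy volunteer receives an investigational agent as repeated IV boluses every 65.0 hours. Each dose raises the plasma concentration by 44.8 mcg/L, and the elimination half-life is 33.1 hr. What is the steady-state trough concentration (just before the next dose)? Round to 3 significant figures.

15.4 mcg/L

k = ln 2 / 33.1 = 0.02094 hr⁻¹
Fraction remaining after one interval: e^(−kτ) = e^(−0.02094 × 65.0) = 0.2564
R = 1 / (1 − 0.2564) = 1.345
Css,max = 44.8 × 1.345 = 60.24 mcg/L
Css,min = Css,max × e^(−kτ) = 60.24 × 0.2564 ≈ 15.4 mcg/L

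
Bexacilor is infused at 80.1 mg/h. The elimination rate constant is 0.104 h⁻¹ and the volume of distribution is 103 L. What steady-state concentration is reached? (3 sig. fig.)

CL = k · V = 0.104 × 103 = 10.71 L/h
Css = rate / CL = 80.1 / 10.71 ≈ 7.48 µg/mL

7.48 µg/mL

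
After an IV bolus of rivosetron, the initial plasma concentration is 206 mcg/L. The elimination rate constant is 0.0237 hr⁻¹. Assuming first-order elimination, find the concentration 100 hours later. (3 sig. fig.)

C(t) = C₀ e^(−kt) = 206 × e^(−0.02370 × 100) = 206 × e^(−2.370) = 206 × 0.09348 ≈ 19.3 mcg/L

19.3 mcg/L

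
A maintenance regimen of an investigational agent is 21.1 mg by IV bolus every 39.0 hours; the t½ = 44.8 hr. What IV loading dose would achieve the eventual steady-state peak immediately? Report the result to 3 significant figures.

k = ln 2 / 44.8 = 0.01547 hr⁻¹
Accumulation ratio R = 1 / (1 − e^(−kτ)) = 1 / (1 − e^(−0.01547×39.0)) = 1 / (1 − 0.5469) = 2.207
Loading dose = maintenance dose × R = 21.1 × 2.207 ≈ 46.6 mg

46.6 mg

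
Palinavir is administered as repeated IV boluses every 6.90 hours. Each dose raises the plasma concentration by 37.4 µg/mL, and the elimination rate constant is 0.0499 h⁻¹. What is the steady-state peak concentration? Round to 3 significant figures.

Fraction remaining after one interval: e^(−kτ) = e^(−0.04990 × 6.90) = 0.7087
R = 1 / (1 − 0.7087) = 3.433
Css,max = 37.4 × 3.433 ≈ 128 µg/mL

128 µg/mL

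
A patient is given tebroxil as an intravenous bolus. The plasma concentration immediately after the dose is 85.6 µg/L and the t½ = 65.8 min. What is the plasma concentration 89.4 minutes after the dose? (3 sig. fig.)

33.4 µg/L

k = ln 2 / 65.8 = 0.01053 min⁻¹
C(t) = C₀ e^(−kt) = 85.6 × e^(−0.01053 × 89.4) = 85.6 × e^(−0.9418) = 85.6 × 0.3899 ≈ 33.4 µg/L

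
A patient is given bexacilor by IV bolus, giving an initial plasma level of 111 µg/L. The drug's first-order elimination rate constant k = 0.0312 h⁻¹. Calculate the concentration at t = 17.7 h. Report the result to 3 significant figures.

63.9 µg/L

C(t) = C₀ e^(−kt) = 111 × e^(−0.03120 × 17.7) = 111 × e^(−0.5522) = 111 × 0.5757 ≈ 63.9 µg/L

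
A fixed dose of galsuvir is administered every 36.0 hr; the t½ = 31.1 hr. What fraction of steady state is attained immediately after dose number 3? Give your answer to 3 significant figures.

k = ln 2 / 31.1 = 0.02229 hr⁻¹
f_n = 1 − e^(−nkτ) = 1 − e^(−3 × 0.02229 × 36.0) = 1 − e^(−2.407) = 1 − 0.09008 ≈ 0.910

0.910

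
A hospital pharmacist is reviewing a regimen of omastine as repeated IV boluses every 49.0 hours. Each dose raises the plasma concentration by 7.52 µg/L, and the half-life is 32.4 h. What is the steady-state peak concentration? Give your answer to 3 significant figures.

k = ln 2 / 32.4 = 0.02139 h⁻¹
Fraction remaining after one interval: e^(−kτ) = e^(−0.02139 × 49.0) = 0.3505
R = 1 / (1 − 0.3505) = 1.540
Css,max = 7.52 × 1.540 ≈ 11.6 µg/L

11.6 µg/L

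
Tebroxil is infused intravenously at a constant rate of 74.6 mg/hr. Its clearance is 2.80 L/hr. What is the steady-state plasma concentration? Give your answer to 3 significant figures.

26.6 mg/L

Css = infusion rate / CL = 74.6 / 2.80 ≈ 26.6 mg/L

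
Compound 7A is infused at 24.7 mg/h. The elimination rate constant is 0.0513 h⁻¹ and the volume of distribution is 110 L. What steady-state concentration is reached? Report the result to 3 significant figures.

CL = k · V = 0.0513 × 110 = 5.643 L/h
Css = rate / CL = 24.7 / 5.643 ≈ 4.38 mg/L

4.38 mg/L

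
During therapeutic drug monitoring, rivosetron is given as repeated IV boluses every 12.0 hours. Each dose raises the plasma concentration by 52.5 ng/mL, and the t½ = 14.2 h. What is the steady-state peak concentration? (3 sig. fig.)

118 ng/mL

k = ln 2 / 14.2 = 0.04881 h⁻¹
Fraction remaining after one interval: e^(−kτ) = e^(−0.04881 × 12.0) = 0.5567
R = 1 / (1 − 0.5567) = 2.256
Css,max = 52.5 × 2.256 ≈ 118 ng/mL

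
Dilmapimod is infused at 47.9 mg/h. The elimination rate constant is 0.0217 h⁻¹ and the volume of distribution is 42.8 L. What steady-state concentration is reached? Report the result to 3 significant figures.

51.6 µg/mL

CL = k · V = 0.0217 × 42.8 = 0.9288 L/h
Css = rate / CL = 47.9 / 0.9288 ≈ 51.6 µg/mL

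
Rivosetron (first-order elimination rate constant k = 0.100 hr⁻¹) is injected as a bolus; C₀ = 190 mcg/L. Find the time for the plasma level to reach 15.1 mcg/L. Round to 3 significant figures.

C(t) = C₀ e^(−kt)  ⇒  t = ln(C₀/C) / k
t = ln(190/15.1) / 0.1000 = 2.532 / 0.1000 ≈ 25.3 hours

25.3 hours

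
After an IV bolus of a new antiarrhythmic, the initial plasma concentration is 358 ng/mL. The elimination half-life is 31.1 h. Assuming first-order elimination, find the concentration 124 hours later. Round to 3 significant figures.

k = ln 2 / 31.1 = 0.02229 h⁻¹
C(t) = C₀ e^(−kt) = 358 × e^(−0.02229 × 124) = 358 × e^(−2.764) = 358 × 0.06306 ≈ 22.6 ng/mL

22.6 ng/mL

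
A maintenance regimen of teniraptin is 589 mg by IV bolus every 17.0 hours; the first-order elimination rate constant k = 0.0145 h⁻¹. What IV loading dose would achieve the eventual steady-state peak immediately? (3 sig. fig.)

Accumulation ratio R = 1 / (1 − e^(−kτ)) = 1 / (1 − e^(−0.01450×17.0)) = 1 / (1 − 0.7815) = 4.577
Loading dose = maintenance dose × R = 589 × 4.577 ≈ 2700 mg

2700 mg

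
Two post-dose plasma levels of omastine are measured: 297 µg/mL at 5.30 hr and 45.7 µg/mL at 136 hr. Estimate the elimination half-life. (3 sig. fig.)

k = ln(C₁/C₂) / (t₂ − t₁) = ln(297/45.7) / (136 − 5.30)
  = 1.872 / 130.7 = 0.01432 hr⁻¹
t½ = ln 2 / k = ln 2 / 0.01432 ≈ 48.4 hours

48.4 hours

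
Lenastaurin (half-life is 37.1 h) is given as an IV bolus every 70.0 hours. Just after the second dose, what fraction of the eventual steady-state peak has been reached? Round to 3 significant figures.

k = ln 2 / 37.1 = 0.01868 h⁻¹
f_n = 1 − e^(−nkτ) = 1 − e^(−2 × 0.01868 × 70.0) = 1 − e^(−2.616) = 1 − 0.07312 ≈ 0.927

0.927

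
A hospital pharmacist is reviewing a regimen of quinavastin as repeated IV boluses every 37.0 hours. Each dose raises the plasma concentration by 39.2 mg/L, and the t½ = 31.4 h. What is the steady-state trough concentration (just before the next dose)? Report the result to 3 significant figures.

k = ln 2 / 31.4 = 0.02207 h⁻¹
Fraction remaining after one interval: e^(−kτ) = e^(−0.02207 × 37.0) = 0.4419
R = 1 / (1 − 0.4419) = 1.792
Css,max = 39.2 × 1.792 = 70.23 mg/L
Css,min = Css,max × e^(−kτ) = 70.23 × 0.4419 ≈ 31.0 mg/L

31.0 mg/L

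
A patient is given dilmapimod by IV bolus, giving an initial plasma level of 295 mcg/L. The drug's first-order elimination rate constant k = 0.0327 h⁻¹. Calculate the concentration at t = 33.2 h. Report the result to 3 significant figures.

99.6 mcg/L

C(t) = C₀ e^(−kt) = 295 × e^(−0.03270 × 33.2) = 295 × e^(−1.086) = 295 × 0.3377 ≈ 99.6 mcg/L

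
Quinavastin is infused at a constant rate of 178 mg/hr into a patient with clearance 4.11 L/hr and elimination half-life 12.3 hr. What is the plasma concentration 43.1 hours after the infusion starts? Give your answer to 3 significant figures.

Css = rate / CL = 178 / 4.11 = 43.31 mg/L
k = ln 2 / 12.3 = 0.05635 hr⁻¹
C(t) = Css (1 − e^(−kt)) = 43.31 × (1 − e^(−2.429)) = 43.31 × 0.9119 ≈ 39.5 mg/L

39.5 mg/L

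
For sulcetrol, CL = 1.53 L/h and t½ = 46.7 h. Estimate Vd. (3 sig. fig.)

k = ln 2 / t½ = ln 2 / 46.7 = 0.01484 h⁻¹
V = CL / k = 1.53 / 0.01484 ≈ 103 L

103 L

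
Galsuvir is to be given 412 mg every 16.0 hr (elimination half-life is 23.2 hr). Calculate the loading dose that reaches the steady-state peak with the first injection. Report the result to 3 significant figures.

1080 mg

k = ln 2 / 23.2 = 0.02988 hr⁻¹
Accumulation ratio R = 1 / (1 − e^(−kτ)) = 1 / (1 − e^(−0.02988×16.0)) = 1 / (1 − 0.6200) = 2.632
Loading dose = maintenance dose × R = 412 × 2.632 ≈ 1080 mg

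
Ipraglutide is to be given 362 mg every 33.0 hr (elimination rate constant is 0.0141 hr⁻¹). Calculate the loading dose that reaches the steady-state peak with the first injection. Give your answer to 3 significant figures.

Accumulation ratio R = 1 / (1 − e^(−kτ)) = 1 / (1 − e^(−0.01410×33.0)) = 1 / (1 − 0.6279) = 2.688
Loading dose = maintenance dose × R = 362 × 2.688 ≈ 973 mg

973 mg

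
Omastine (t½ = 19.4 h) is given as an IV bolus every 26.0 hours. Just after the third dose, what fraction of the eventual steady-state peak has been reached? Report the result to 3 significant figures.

0.938

k = ln 2 / 19.4 = 0.03573 h⁻¹
f_n = 1 − e^(−nkτ) = 1 − e^(−3 × 0.03573 × 26.0) = 1 − e^(−2.787) = 1 − 0.06161 ≈ 0.938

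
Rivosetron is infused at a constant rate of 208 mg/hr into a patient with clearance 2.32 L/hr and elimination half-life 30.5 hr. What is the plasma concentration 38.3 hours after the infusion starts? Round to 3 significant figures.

Css = rate / CL = 208 / 2.32 = 89.66 µg/mL
k = ln 2 / 30.5 = 0.02273 hr⁻¹
C(t) = Css (1 − e^(−kt)) = 89.66 × (1 − e^(−0.8704)) = 89.66 × 0.5812 ≈ 52.1 µg/mL

52.1 µg/mL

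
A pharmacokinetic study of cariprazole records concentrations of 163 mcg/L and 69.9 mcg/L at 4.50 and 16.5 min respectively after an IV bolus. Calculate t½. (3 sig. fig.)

k = ln(C₁/C₂) / (t₂ − t₁) = ln(163/69.9) / (16.5 − 4.50)
  = 0.8467 / 12.00 = 0.07056 min⁻¹
t½ = ln 2 / k = ln 2 / 0.07056 ≈ 9.82 minutes

9.82 minutes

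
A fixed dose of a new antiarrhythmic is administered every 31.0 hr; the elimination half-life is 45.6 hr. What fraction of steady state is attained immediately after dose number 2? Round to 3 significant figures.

k = ln 2 / 45.6 = 0.01520 hr⁻¹
f_n = 1 − e^(−nkτ) = 1 − e^(−2 × 0.01520 × 31.0) = 1 − e^(−0.9424) = 1 − 0.3897 ≈ 0.610

0.610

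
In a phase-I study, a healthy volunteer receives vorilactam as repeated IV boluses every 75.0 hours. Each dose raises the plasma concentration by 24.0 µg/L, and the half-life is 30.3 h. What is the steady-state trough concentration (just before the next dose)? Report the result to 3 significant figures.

k = ln 2 / 30.3 = 0.02288 h⁻¹
Fraction remaining after one interval: e^(−kτ) = e^(−0.02288 × 75.0) = 0.1798
R = 1 / (1 − 0.1798) = 1.219
Css,max = 24.0 × 1.219 = 29.26 µg/L
Css,min = Css,max × e^(−kτ) = 29.26 × 0.1798 ≈ 5.26 µg/L

5.26 µg/L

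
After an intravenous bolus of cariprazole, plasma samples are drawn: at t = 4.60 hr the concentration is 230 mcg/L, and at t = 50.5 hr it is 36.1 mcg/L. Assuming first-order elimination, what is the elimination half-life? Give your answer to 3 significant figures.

17.2 hours

k = ln(C₁/C₂) / (t₂ − t₁) = ln(230/36.1) / (50.5 − 4.60)
  = 1.852 / 45.90 = 0.04034 hr⁻¹
t½ = ln 2 / k = ln 2 / 0.04034 ≈ 17.2 hours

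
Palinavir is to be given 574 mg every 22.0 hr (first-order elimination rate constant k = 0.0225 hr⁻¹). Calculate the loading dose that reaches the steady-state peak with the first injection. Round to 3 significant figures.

Accumulation ratio R = 1 / (1 − e^(−kτ)) = 1 / (1 − e^(−0.02250×22.0)) = 1 / (1 − 0.6096) = 2.561
Loading dose = maintenance dose × R = 574 × 2.561 ≈ 1470 mg

1470 mg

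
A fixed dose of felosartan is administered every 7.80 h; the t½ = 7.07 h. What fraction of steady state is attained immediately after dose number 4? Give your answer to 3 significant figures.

0.953

k = ln 2 / 7.07 = 0.09804 h⁻¹
f_n = 1 − e^(−nkτ) = 1 − e^(−4 × 0.09804 × 7.80) = 1 − e^(−3.059) = 1 − 0.04694 ≈ 0.953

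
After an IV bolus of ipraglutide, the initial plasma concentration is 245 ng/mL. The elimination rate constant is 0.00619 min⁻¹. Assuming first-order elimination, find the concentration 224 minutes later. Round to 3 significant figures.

C(t) = C₀ e^(−kt) = 245 × e^(−0.006190 × 224) = 245 × e^(−1.387) = 245 × 0.2499 ≈ 61.2 ng/mL

61.2 ng/mL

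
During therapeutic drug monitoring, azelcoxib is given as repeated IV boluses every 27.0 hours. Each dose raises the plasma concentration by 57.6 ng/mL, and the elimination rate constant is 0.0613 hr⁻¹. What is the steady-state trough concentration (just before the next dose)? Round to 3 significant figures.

13.6 ng/mL

Fraction remaining after one interval: e^(−kτ) = e^(−0.06130 × 27.0) = 0.1911
R = 1 / (1 − 0.1911) = 1.236
Css,max = 57.6 × 1.236 = 71.21 ng/mL
Css,min = Css,max × e^(−kτ) = 71.21 × 0.1911 ≈ 13.6 ng/mL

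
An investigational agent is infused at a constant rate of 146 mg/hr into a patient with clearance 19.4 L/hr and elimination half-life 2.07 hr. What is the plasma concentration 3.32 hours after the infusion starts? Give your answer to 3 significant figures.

5.05 µg/mL

Css = rate / CL = 146 / 19.4 = 7.526 µg/mL
k = ln 2 / 2.07 = 0.3349 hr⁻¹
C(t) = Css (1 − e^(−kt)) = 7.526 × (1 − e^(−1.112)) = 7.526 × 0.6710 ≈ 5.05 µg/mL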